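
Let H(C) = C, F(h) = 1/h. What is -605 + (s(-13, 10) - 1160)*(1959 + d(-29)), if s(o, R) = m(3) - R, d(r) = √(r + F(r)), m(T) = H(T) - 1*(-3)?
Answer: -2280881 - 1164*I*√24418/29 ≈ -2.2809e+6 - 6272.1*I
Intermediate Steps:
m(T) = 3 + T (m(T) = T - 1*(-3) = T + 3 = 3 + T)
d(r) = √(r + 1/r)
s(o, R) = 6 - R (s(o, R) = (3 + 3) - R = 6 - R)
-605 + (s(-13, 10) - 1160)*(1959 + d(-29)) = -605 + ((6 - 1*10) - 1160)*(1959 + √(-29 + 1/(-29))) = -605 + ((6 - 10) - 1160)*(1959 + √(-29 - 1/29)) = -605 + (-4 - 1160)*(1959 + √(-842/29)) = -605 - 1164*(1959 + I*√24418/29) = -605 + (-2280276 - 1164*I*√24418/29) = -2280881 - 1164*I*√24418/29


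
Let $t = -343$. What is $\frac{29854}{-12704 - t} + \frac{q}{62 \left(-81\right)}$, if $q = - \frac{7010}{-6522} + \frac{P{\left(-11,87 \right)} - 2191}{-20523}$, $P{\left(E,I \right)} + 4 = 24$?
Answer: $- \frac{61943841831035}{25645250420073} \approx -2.4154$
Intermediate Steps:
$P{\left(E,I \right)} = 20$ ($P{\left(E,I \right)} = -4 + 24 = 20$)
$q = \frac{8779194}{7436167}$ ($q = - \frac{7010}{-6522} + \frac{20 - 2191}{-20523} = \left(-7010\right) \left(- \frac{1}{6522}\right) - - \frac{2171}{20523} = \frac{3505}{3261} + \frac{2171}{20523} = \frac{8779194}{7436167} \approx 1.1806$)
$\frac{29854}{-12704 - t} + \frac{q}{62 \left(-81\right)} = \frac{29854}{-12704 - -343} + \frac{8779194}{7436167 \cdot 62 \left(-81\right)} = \frac{29854}{-12704 + 343} + \frac{8779194}{7436167 \left(-5022\right)} = \frac{29854}{-12361} + \frac{8779194}{7436167} \left(- \frac{1}{5022}\right) = 29854 \left(- \frac{1}{12361}\right) - \frac{487733}{2074690593} = - \frac{29854}{12361} - \frac{487733}{2074690593} = - \frac{61943841831035}{25645250420073}$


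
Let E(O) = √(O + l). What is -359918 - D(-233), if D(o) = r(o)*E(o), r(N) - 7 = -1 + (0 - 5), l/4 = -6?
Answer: -359918 - I*√257 ≈ -3.5992e+5 - 16.031*I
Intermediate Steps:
l = -24 (l = 4*(-6) = -24)
E(O) = √(-24 + O) (E(O) = √(O - 24) = √(-24 + O))
r(N) = 1 (r(N) = 7 + (-1 + (0 - 5)) = 7 + (-1 - 5) = 7 - 6 = 1)
D(o) = √(-24 + o) (D(o) = 1*√(-24 + o) = √(-24 + o))
-359918 - D(-233) = -359918 - √(-24 - 233) = -359918 - √(-257) = -359918 - I*√257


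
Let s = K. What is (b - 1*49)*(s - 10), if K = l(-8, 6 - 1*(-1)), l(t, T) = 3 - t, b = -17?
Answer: -66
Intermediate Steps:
K = 11 (K = 3 - 1*(-8) = 3 + 8 = 11)
s = 11
(b - 1*49)*(s - 10) = (-17 - 1*49)*(11 - 10) = (-17 - 49)*1 = -66*1 = -66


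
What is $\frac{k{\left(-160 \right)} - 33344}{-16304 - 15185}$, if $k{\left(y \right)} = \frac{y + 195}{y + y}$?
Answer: $\frac{2134023}{2015296} \approx 1.0589$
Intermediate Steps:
$k{\left(y \right)} = \frac{195 + y}{2 y}$
$\frac{k{\left(-160 \right)} - 33344}{-16304 - 15185} = \frac{\frac{195 - 160}{2 \left(-160\right)} - 33344}{-16304 - 15185} = \frac{\frac{1}{2} \left(- \frac{1}{160}\right) 35 - 33344}{-31489} = \left(- \frac{7}{64} - 33344\right) \left(- \frac{1}{31489}\right) = \left(- \frac{2134023}{64}\right) \left(- \frac{1}{31489}\right) = \frac{2134023}{2015296}$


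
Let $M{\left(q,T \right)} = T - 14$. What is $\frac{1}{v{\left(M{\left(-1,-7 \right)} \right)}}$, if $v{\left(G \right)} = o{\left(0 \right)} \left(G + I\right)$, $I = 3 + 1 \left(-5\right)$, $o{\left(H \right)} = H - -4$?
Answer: $- \frac{1}{92} \approx -0.01087$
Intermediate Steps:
$o{\left(H \right)} = 4 + H$ ($o{\left(H \right)} = H + 4 = 4 + H$)
$I = -2$ ($I = 3 - 5 = -2$)
$M{\left(q,T \right)} = -14 + T$
$v{\left(G \right)} = -8 + 4 G$ ($v{\left(G \right)} = \left(4 + 0\right) \left(G - 2\right) = 4 \left(-2 + G\right) = -8 + 4 G$)
$\frac{1}{v{\left(M{\left(-1,-7 \right)} \right)}} = \frac{1}{-8 + 4 \left(-14 - 7\right)} = \frac{1}{-8 + 4 \left(-21\right)} = \frac{1}{-8 - 84} = \frac{1}{-92} = - \frac{1}{92}$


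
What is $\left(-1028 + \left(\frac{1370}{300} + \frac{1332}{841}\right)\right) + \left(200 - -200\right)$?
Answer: $- \frac{15689263}{25230} \approx -621.85$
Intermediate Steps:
$\left(-1028 + \left(\frac{1370}{300} + \frac{1332}{841}\right)\right) + \left(200 - -200\right) = \left(-1028 + \left(1370 \cdot \frac{1}{300} + 1332 \cdot \frac{1}{841}\right)\right) + \left(200 + 200\right) = \left(-1028 + \left(\frac{137}{30} + \frac{1332}{841}\right)\right) + 400 = \left(-1028 + \frac{155177}{25230}\right) + 400 = - \frac{25781263}{25230} + 400 = - \frac{15689263}{25230}$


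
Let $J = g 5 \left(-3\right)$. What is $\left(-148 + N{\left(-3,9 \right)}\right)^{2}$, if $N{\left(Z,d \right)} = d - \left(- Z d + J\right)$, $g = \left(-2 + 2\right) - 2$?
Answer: $38416$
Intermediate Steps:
$g = -2$ ($g = 0 - 2 = -2$)
$J = 30$ ($J = \left(-2\right) 5 \left(-3\right) = \left(-10\right) \left(-3\right) = 30$)
$N{\left(Z,d \right)} = -30 + d + Z d$ ($N{\left(Z,d \right)} = d - \left(- Z d + 30\right) = d - \left(30 - Z d\right) = d + \left(-30 + Z d\right) = -30 + d + Z d$)
$\left(-148 + N{\left(-3,9 \right)}\right)^{2} = \left(-148 - 48\right)^{2} = \left(-196\right)^{2} = 38416$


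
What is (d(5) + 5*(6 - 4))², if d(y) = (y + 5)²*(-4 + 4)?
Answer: 100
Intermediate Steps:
d(y) = 0 (d(y) = (5 + y)²*0 = 0)
(d(5) + 5*(6 - 4))² = (0 + 5*(6 - 4))² = (0 + 5*2)² = (0 + 10)² = 10² = 100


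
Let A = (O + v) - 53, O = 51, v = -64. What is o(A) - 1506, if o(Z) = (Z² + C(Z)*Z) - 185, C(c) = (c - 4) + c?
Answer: 11641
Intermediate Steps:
C(c) = -4 + 2*c (C(c) = (-4 + c) + c = -4 + 2*c)
A = -66 (A = (51 - 64) - 53 = -13 - 53 = -66)
o(Z) = -185 + Z² + Z*(-4 + 2*Z) (o(Z) = (Z² + (-4 + 2*Z)*Z) - 185 = (Z² + Z*(-4 + 2*Z)) - 185 = -185 + Z² + Z*(-4 + 2*Z))
o(A) - 1506 = (-185 - 4*(-66) + 3*(-66)²) - 1506 = (-185 + 264 + 3*4356) - 1506 = (-185 + 264 + 13068) - 1506 = 13147 - 1506 = 11641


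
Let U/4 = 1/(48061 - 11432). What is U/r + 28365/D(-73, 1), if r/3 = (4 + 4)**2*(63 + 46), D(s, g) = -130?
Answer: -543595165259/2491358064 ≈ -218.19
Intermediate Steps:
U = 4/36629 (U = 4/(48061 - 11432) = 4/36629 ≈ 0.00010920)
r = 20928 (r = 3*((4 + 4)**2*(63 + 46)) = 3*(8**2*109) = 3*(64*109) = 3*6976 = 20928)
U/r + 28365/D(-73, 1) = (4/36629)/20928 + 28365/(-130) = (4/36629)*(1/20928) + 28365*(-1/130) = 1/191642928 - 5673/26 = -543595165259/2491358064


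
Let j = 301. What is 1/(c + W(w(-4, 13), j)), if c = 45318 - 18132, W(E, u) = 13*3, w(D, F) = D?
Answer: 1/27225 ≈ 3.6731e-5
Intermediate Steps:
W(E, u) = 39
c = 27186
1/(c + W(w(-4, 13), j)) = 1/(27186 + 39) = 1/27225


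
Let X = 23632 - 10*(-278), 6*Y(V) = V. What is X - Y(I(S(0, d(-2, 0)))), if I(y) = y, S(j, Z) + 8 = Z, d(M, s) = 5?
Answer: 52825/2 ≈ 26413.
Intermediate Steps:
S(j, Z) = -8 + Z
Y(V) = V/6
X = 26412 (X = 23632 - 1*(-2780) = 23632 + 2780 = 26412)
X - Y(I(S(0, d(-2, 0)))) = 26412 - (-8 + 5)/6 = 26412 - (-3)/6 = 26412 - 1*(-1/2) = 26412 + 1/2 = 52825/2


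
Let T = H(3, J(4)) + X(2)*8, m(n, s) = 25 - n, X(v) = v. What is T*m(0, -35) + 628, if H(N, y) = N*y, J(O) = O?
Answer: 1328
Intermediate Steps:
T = 28 (T = 3*4 + 2*8 = 12 + 16 = 28)
T*m(0, -35) + 628 = 28*(25 - 1*0) + 628 = 28*(25 + 0) + 628 = 28*25 + 628 = 700 + 628 = 1328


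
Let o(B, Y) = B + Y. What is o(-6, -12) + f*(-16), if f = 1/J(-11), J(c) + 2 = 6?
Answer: -22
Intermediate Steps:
J(c) = 4 (J(c) = -2 + 6 = 4)
f = 1/4 ≈ 0.25000
o(-6, -12) + f*(-16) = (-6 - 12) + (1/4)*(-16) = -18 - 4 = -22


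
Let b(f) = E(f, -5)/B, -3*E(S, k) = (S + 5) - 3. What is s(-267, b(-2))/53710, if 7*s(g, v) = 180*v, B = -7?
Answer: 0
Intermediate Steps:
E(S, k) = -2/3 - S/3 (E(S, k) = -((S + 5) - 3)/3 = -((5 + S) - 3)/3 = -(2 + S)/3 = -2/3 - S/3)
b(f) = 2/21 + f/21 (b(f) = (-2/3 - f/3)/(-7) = (-2/3 - f/3)*(-1/7) = 2/21 + f/21)
s(g, v) = 180*v/7 (s(g, v) = (180*v)/7 = 180*v/7)
s(-267, b(-2))/53710 = (180*(2/21 + (1/21)*(-2))/7)/53710 = (180*(2/21 - 2/21)/7)*(1/53710) = ((180/7)*0)*(1/53710) = 0*(1/53710) = 0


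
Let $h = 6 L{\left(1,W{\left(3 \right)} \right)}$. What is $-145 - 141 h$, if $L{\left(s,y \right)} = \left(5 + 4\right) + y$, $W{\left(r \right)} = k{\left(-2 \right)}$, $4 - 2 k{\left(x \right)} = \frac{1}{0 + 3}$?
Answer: $-9310$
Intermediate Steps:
$k{\left(x \right)} = \frac{11}{6}$ ($k{\left(x \right)} = 2 - \frac{1}{2 \left(0 + 3\right)} = 2 - \frac{1}{2 \cdot 3} = 2 - \frac{1}{6} = \frac{11}{6}$)
$W{\left(r \right)} = \frac{11}{6}$
$L{\left(s,y \right)} = 9 + y$
$h = 65$ ($h = 6 \left(9 + \frac{11}{6}\right) = 6 \cdot \frac{65}{6} = 65$)
$-145 - 141 h = -145 - 9165 = -9310$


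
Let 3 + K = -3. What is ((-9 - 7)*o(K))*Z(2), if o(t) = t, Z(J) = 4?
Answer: 384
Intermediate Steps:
K = -6 (K = -3 - 3 = -6)
((-9 - 7)*o(K))*Z(2) = ((-9 - 7)*(-6))*4 = -16*(-6)*4 = 96*4 = 384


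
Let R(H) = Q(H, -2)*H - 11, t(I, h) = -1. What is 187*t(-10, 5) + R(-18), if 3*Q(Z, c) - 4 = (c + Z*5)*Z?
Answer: -10158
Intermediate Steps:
Q(Z, c) = 4/3 + Z*(c + 5*Z)/3 (Q(Z, c) = 4/3 + ((c + Z*5)*Z)/3 = 4/3 + ((c + 5*Z)*Z)/3 = 4/3 + (Z*(c + 5*Z))/3 = 4/3 + Z*(c + 5*Z)/3)
R(H) = -11 + H*(4/3 - 2*H/3 + 5*H²/3) (R(H) = (4/3 + 5*H²/3 + (⅓)*H*(-2))*H - 11 = (4/3 + 5*H²/3 - 2*H/3)*H - 11 = (4/3 - 2*H/3 + 5*H²/3)*H - 11 = H*(4/3 - 2*H/3 + 5*H²/3) - 11 = -11 + H*(4/3 - 2*H/3 + 5*H²/3))
187*t(-10, 5) + R(-18) = 187*(-1) + (-11 + (⅓)*(-18)*(4 - 2*(-18) + 5*(-18)²)) = -187 + (-11 + (⅓)*(-18)*(4 + 36 + 5*324)) = -187 + (-11 + (⅓)*(-18)*(4 + 36 + 1620)) = -187 + (-11 + (⅓)*(-18)*1660) = -187 + (-11 - 9960) = -187 - 9971 = -10158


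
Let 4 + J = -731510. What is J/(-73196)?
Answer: 365757/36598 ≈ 9.9939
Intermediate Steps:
J = -731514 (J = -4 - 731510 = -731514)
J/(-73196) = -731514/(-73196) = -731514*(-1/73196) = 365757/36598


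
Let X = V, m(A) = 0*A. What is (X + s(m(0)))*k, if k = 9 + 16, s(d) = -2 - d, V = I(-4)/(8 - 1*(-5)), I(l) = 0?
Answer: -50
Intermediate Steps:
V = 0 (V = 0/(8 - 1*(-5)) = 0/(8 + 5) = 0/13 = 0*(1/13) = 0)
m(A) = 0
X = 0
k = 25
(X + s(m(0)))*k = (0 + (-2 - 1*0))*25 = (0 + (-2 + 0))*25 = (0 - 2)*25 = -2*25 = -50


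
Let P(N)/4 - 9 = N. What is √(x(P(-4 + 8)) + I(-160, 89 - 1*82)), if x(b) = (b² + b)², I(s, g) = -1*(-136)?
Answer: 2*√1898918 ≈ 2756.0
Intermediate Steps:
P(N) = 36 + 4*N
I(s, g) = 136
x(b) = (b + b²)²
√(x(P(-4 + 8)) + I(-160, 89 - 1*82)) = √((36 + 4*(-4 + 8))²*(1 + (36 + 4*(-4 + 8)))² + 136) = √((36 + 4*4)²*(1 + (36 + 4*4))² + 136) = √((36 + 16)²*(1 + (36 + 16))² + 136) = √(52²*(1 + 52)² + 136) = √(2704*53² + 136) = √(2704*2809 + 136) = √(7595536 + 136) = √7595672 = 2*√1898918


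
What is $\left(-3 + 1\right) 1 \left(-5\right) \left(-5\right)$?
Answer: $-50$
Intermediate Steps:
$\left(-3 + 1\right) 1 \left(-5\right) \left(-5\right) = \left(-2\right) 1 \left(-5\right) \left(-5\right) = \left(-2\right) \left(-5\right) \left(-5\right) = 10 \left(-5\right) = -50$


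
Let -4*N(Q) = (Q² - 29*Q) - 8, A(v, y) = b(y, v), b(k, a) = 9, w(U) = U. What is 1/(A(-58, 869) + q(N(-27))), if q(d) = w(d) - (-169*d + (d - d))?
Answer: -1/63911 ≈ -1.5647e-5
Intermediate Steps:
A(v, y) = 9
N(Q) = 2 - Q²/4 + 29*Q/4 (N(Q) = -((Q² - 29*Q) - 8)/4 = -(-8 + Q² - 29*Q)/4 = 2 - Q²/4 + 29*Q/4)
q(d) = 170*d (q(d) = d - (-169*d + (d - d)) = d - (-169*d + 0) = d - (-169)*d = d + 169*d = 170*d)
1/(A(-58, 869) + q(N(-27))) = 1/(9 + 170*(2 - ¼*(-27)² + (29/4)*(-27))) = 1/(9 + 170*(2 - ¼*729 - 783/4)) = 1/(9 + 170*(2 - 729/4 - 783/4)) = 1/(9 + 170*(-376)) = 1/(9 - 63920) = 1/(-63911) = -1/63911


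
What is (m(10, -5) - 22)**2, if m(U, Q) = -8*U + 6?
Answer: 9216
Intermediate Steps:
m(U, Q) = 6 - 8*U
(m(10, -5) - 22)**2 = ((6 - 8*10) - 22)**2 = ((6 - 80) - 22)**2 = (-74 - 22)**2 = (-96)**2 = 9216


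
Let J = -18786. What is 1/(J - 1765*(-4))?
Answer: -1/11726 ≈ -8.5281e-5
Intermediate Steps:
1/(J - 1765*(-4)) = 1/(-18786 - 1765*(-4)) = 1/(-18786 + 7060) = 1/(-11726) = -1/11726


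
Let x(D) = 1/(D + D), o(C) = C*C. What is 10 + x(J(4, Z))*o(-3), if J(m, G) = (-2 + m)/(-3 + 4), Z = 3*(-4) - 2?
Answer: 49/4 ≈ 12.250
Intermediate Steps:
o(C) = C²
Z = -14 (Z = -12 - 2 = -14)
J(m, G) = -2 + m (J(m, G) = (-2 + m)/1 = (-2 + m)*1 = -2 + m)
x(D) = 1/(2*D)
10 + x(J(4, Z))*o(-3) = 10 + (1/(2*(-2 + 4)))*(-3)² = 10 + ((½)/2)*9 = 10 + ((½)*(½))*9 = 10 + (¼)*9 = 10 + 9/4 = 49/4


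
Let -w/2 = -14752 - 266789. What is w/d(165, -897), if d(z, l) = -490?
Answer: -281541/245 ≈ -1149.1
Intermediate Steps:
w = 563082 (w = -2*(-14752 - 266789) = -2*(-281541) = 563082)
w/d(165, -897) = 563082/(-490) = 563082*(-1/490) = -281541/245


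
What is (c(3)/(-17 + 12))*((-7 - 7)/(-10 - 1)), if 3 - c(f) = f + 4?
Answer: 56/55 ≈ 1.0182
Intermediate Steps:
c(f) = -1 - f (c(f) = 3 - (f + 4) = 3 - (4 + f) = 3 + (-4 - f) = -1 - f)
(c(3)/(-17 + 12))*((-7 - 7)/(-10 - 1)) = ((-1 - 1*3)/(-17 + 12))*((-7 - 7)/(-10 - 1)) = ((-1 - 3)/(-5))*(-14/(-11)) = (-4*(-1/5))*(-14*(-1/11)) = (4/5)*(14/11) = 56/55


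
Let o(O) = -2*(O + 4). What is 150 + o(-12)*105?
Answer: 1830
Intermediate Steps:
o(O) = -8 - 2*O (o(O) = -2*(4 + O) = -8 - 2*O)
150 + o(-12)*105 = 150 + (-8 - 2*(-12))*105 = 150 + (-8 + 24)*105 = 150 + 16*105 = 150 + 1680 = 1830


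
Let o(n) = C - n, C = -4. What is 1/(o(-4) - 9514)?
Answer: -1/9514 ≈ -0.00010511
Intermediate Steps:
o(n) = -4 - n
1/(o(-4) - 9514) = 1/((-4 - 1*(-4)) - 9514) = 1/((-4 + 4) - 9514) = 1/(0 - 9514) = 1/(-9514) = -1/9514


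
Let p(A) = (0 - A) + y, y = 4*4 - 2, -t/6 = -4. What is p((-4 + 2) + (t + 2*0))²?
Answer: 64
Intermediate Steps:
t = 24 (t = -6*(-4) = 24)
y = 14 (y = 16 - 2 = 14)
p(A) = 14 - A (p(A) = (0 - A) + 14 = -A + 14 = 14 - A)
p((-4 + 2) + (t + 2*0))² = (14 - ((-4 + 2) + (24 + 2*0)))² = (14 - (-2 + (24 + 0)))² = (14 - (-2 + 24))² = (14 - 1*22)² = (14 - 22)² = (-8)² = 64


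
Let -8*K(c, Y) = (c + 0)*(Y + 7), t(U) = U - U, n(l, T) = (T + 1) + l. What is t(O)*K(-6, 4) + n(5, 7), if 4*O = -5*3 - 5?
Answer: 13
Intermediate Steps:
O = -5 (O = (-5*3 - 5)/4 = (-15 - 5)/4 = (1/4)*(-20) = -5)
n(l, T) = 1 + T + l (n(l, T) = (1 + T) + l = 1 + T + l)
t(U) = 0
K(c, Y) = -c*(7 + Y)/8 (K(c, Y) = -(c + 0)*(Y + 7)/8 = -c*(7 + Y)/8)
t(O)*K(-6, 4) + n(5, 7) = 0*(-1/8*(-6)*(7 + 4)) + (1 + 7 + 5) = 0*(-1/8*(-6)*11) + 13 = 0*(33/4) + 13 = 0 + 13 = 13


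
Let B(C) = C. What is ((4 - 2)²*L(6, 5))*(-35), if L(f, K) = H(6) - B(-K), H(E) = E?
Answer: -1540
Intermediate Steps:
L(f, K) = 6 + K (L(f, K) = 6 - (-1)*K = 6 + K)
((4 - 2)²*L(6, 5))*(-35) = ((4 - 2)²*(6 + 5))*(-35) = (2²*11)*(-35) = (4*11)*(-35) = 44*(-35) = -1540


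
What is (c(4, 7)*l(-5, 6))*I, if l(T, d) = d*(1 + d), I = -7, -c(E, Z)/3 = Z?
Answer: 6174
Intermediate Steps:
c(E, Z) = -3*Z
(c(4, 7)*l(-5, 6))*I = ((-3*7)*(6*(1 + 6)))*(-7) = -126*7*(-7) = -21*42*(-7) = -882*(-7) = 6174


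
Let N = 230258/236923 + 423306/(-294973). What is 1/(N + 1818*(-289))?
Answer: -69885888079/36718217739517162 ≈ -1.9033e-6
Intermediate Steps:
N = -32371034404/69885888079 (N = 230258*(1/236923) + 423306*(-1/294973) = 230258/236923 - 423306/294973 = -32371034404/69885888079 ≈ -0.46320)
1/(N + 1818*(-289)) = 1/(-32371034404/69885888079 + 1818*(-289)) = 1/(-32371034404/69885888079 - 525402) = 1/(-36718217739517162/69885888079) = -69885888079/36718217739517162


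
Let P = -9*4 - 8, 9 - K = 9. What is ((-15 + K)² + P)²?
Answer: 32761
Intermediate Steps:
K = 0 (K = 9 - 1*9 = 9 - 9 = 0)
P = -44 (P = -36 - 8 = -44)
((-15 + K)² + P)² = ((-15 + 0)² - 44)² = ((-15)² - 44)² = (225 - 44)² = 181² = 32761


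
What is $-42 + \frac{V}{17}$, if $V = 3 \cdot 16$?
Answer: $- \frac{666}{17} \approx -39.176$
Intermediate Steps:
$V = 48$
$-42 + \frac{V}{17} = -42 + \frac{1}{17} \cdot 48 = -42 + \frac{48}{17} = - \frac{666}{17}$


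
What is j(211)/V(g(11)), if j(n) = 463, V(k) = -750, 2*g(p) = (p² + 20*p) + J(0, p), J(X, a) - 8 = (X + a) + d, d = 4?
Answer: -463/750 ≈ -0.61733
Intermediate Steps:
J(X, a) = 12 + X + a (J(X, a) = 8 + ((X + a) + 4) = 8 + (4 + X + a) = 12 + X + a)
g(p) = 6 + p²/2 + 21*p/2 (g(p) = ((p² + 20*p) + (12 + 0 + p))/2 = ((p² + 20*p) + (12 + p))/2 = (12 + p² + 21*p)/2 = 6 + p²/2 + 21*p/2)
j(211)/V(g(11)) = 463/(-750) = 463*(-1/750) = -463/750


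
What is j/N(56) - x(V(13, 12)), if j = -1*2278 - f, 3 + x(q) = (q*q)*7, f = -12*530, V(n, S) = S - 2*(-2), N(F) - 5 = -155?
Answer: -136216/75 ≈ -1816.2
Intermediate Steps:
N(F) = -150 (N(F) = 5 - 155 = -150)
V(n, S) = 4 + S (V(n, S) = S + 4 = 4 + S)
f = -6360
x(q) = -3 + 7*q² (x(q) = -3 + (q*q)*7 = -3 + q²*7 = -3 + 7*q²)
j = 4082 (j = -1*2278 - 1*(-6360) = -2278 + 6360 = 4082)
j/N(56) - x(V(13, 12)) = 4082/(-150) - (-3 + 7*(4 + 12)²) = 4082*(-1/150) - (-3 + 7*16²) = -2041/75 - (-3 + 7*256) = -2041/75 - (-3 + 1792) = -2041/75 - 1*1789 = -2041/75 - 1789 = -136216/75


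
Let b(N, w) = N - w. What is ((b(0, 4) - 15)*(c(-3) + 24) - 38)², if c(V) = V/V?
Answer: 263169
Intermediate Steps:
c(V) = 1
((b(0, 4) - 15)*(c(-3) + 24) - 38)² = (((0 - 1*4) - 15)*(1 + 24) - 38)² = (((0 - 4) - 15)*25 - 38)² = ((-4 - 15)*25 - 38)² = (-19*25 - 38)² = (-475 - 38)² = (-513)² = 263169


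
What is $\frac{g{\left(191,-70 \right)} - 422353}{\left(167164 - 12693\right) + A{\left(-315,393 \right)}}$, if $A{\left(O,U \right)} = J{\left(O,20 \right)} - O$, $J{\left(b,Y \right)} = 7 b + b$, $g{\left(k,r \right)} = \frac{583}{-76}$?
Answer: $- \frac{32099411}{11572216} \approx -2.7738$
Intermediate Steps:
$g{\left(k,r \right)} = - \frac{583}{76}$ ($g{\left(k,r \right)} = 583 \left(- \frac{1}{76}\right) = - \frac{583}{76}$)
$J{\left(b,Y \right)} = 8 b$
$A{\left(O,U \right)} = 7 O$ ($A{\left(O,U \right)} = 8 O - O = 7 O$)
$\frac{g{\left(191,-70 \right)} - 422353}{\left(167164 - 12693\right) + A{\left(-315,393 \right)}} = \frac{- \frac{583}{76} - 422353}{\left(167164 - 12693\right) + 7 \left(-315\right)} = - \frac{32099411}{76 \left(\left(167164 - 12693\right) - 2205\right)} = - \frac{32099411}{76 \left(154471 - 2205\right)} = - \frac{32099411}{76 \cdot 152266} = \left(- \frac{32099411}{76}\right) \frac{1}{152266} = - \frac{32099411}{11572216}$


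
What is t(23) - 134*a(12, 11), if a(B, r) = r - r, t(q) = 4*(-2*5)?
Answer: -40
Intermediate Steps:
t(q) = -40 (t(q) = 4*(-10) = -40)
a(B, r) = 0
t(23) - 134*a(12, 11) = -40 - 134*0 = -40 + 0 = -40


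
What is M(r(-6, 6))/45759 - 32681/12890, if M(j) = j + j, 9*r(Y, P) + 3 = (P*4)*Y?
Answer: -641087551/252785790 ≈ -2.5361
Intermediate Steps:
r(Y, P) = -⅓ + 4*P*Y/9 (r(Y, P) = -⅓ + ((P*4)*Y)/9 = -⅓ + ((4*P)*Y)/9 = -⅓ + (4*P*Y)/9 = -⅓ + 4*P*Y/9)
M(j) = 2*j
M(r(-6, 6))/45759 - 32681/12890 = (2*(-⅓ + (4/9)*6*(-6)))/45759 - 32681/12890 = (2*(-⅓ - 16))*(1/45759) - 32681*1/12890 = (2*(-49/3))*(1/45759) - 32681/12890 = -98/3*1/45759 - 32681/12890 = -14/19611 - 32681/12890 = -641087551/252785790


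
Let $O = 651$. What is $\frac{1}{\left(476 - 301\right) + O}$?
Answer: $\frac{1}{826} \approx 0.0012107$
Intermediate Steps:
$\frac{1}{\left(476 - 301\right) + O} = \frac{1}{\left(476 - 301\right) + 651} = \frac{1}{175 + 651} = \frac{1}{826}$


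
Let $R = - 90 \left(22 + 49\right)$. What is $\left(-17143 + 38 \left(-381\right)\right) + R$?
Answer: $-38011$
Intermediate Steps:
$R = -6390$ ($R = \left(-90\right) 71 = -6390$)
$\left(-17143 + 38 \left(-381\right)\right) + R = \left(-17143 + 38 \left(-381\right)\right) - 6390 = \left(-17143 - 14478\right) - 6390 = -31621 - 6390 = -38011$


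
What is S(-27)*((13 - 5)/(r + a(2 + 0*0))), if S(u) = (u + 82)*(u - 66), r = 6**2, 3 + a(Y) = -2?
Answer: -1320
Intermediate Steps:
a(Y) = -5 (a(Y) = -3 - 2 = -5)
r = 36
S(u) = (-66 + u)*(82 + u) (S(u) = (82 + u)*(-66 + u) = (-66 + u)*(82 + u))
S(-27)*((13 - 5)/(r + a(2 + 0*0))) = (-5412 + (-27)**2 + 16*(-27))*((13 - 5)/(36 - 5)) = (-5412 + 729 - 432)*(8/31) = -40920/31 = -5115*8/31 = -1320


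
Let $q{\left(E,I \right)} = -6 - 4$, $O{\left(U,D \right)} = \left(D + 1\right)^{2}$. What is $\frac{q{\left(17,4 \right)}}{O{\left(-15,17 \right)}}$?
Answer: $- \frac{5}{162} \approx -0.030864$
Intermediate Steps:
$O{\left(U,D \right)} = \left(1 + D\right)^{2}$
$q{\left(E,I \right)} = -10$
$\frac{q{\left(17,4 \right)}}{O{\left(-15,17 \right)}} = - \frac{10}{\left(1 + 17\right)^{2}} = - \frac{10}{18^{2}} = - \frac{10}{324} = \left(-10\right) \frac{1}{324} = - \frac{5}{162}$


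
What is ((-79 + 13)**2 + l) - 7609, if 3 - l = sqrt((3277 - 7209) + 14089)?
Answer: -3250 - sqrt(10157) ≈ -3350.8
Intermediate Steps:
l = 3 - sqrt(10157) (l = 3 - sqrt((3277 - 7209) + 14089) = 3 - sqrt(-3932 + 14089) = 3 - sqrt(10157) ≈ -97.782)
((-79 + 13)**2 + l) - 7609 = ((-79 + 13)**2 + (3 - sqrt(10157))) - 7609 = ((-66)**2 + (3 - sqrt(10157))) - 7609 = (4356 + (3 - sqrt(10157))) - 7609 = (4359 - sqrt(10157)) - 7609 = -3250 - sqrt(10157)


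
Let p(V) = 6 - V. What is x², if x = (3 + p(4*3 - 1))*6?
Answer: 144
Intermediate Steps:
x = -12 (x = (3 + (6 - (4*3 - 1)))*6 = (3 + (6 - (12 - 1)))*6 = (3 + (6 - 1*11))*6 = (3 + (6 - 11))*6 = (3 - 5)*6 = -2*6 = -12)
x² = (-12)² = 144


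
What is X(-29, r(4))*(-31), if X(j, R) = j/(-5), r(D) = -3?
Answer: -899/5 ≈ -179.80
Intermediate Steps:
X(j, R) = -j/5 (X(j, R) = j*(-⅕) = -j/5)
X(-29, r(4))*(-31) = -⅕*(-29)*(-31) = (29/5)*(-31) = -899/5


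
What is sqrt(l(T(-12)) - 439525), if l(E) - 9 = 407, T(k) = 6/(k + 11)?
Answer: 11*I*sqrt(3629) ≈ 662.65*I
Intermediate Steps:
T(k) = 6/(11 + k)
l(E) = 416 (l(E) = 9 + 407 = 416)
sqrt(l(T(-12)) - 439525) = sqrt(416 - 439525) = sqrt(-439109) = 11*I*sqrt(3629)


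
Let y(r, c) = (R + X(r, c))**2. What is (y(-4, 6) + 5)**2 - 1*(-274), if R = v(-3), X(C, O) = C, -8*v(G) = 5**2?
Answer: 13860065/4096 ≈ 3383.8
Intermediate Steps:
v(G) = -25/8 (v(G) = -1/8*5**2 = -1/8*25 = -25/8)
R = -25/8 ≈ -3.1250
y(r, c) = (-25/8 + r)**2
(y(-4, 6) + 5)**2 - 1*(-274) = ((-25 + 8*(-4))**2/64 + 5)**2 - 1*(-274) = ((-25 - 32)**2/64 + 5)**2 + 274 = ((1/64)*(-57)**2 + 5)**2 + 274 = ((1/64)*3249 + 5)**2 + 274 = (3249/64 + 5)**2 + 274 = (3569/64)**2 + 274 = 12737761/4096 + 274 = 13860065/4096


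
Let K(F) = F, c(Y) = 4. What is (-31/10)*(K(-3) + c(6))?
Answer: -31/10 ≈ -3.1000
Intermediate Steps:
(-31/10)*(K(-3) + c(6)) = (-31/10)*(-3 + 4) = -31*⅒*1 = -31/10*1 = -31/10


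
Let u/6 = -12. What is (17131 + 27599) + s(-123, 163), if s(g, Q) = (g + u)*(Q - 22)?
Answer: 17235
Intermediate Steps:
u = -72 (u = 6*(-12) = -72)
s(g, Q) = (-72 + g)*(-22 + Q) (s(g, Q) = (g - 72)*(Q - 22) = (-72 + g)*(-22 + Q))
(17131 + 27599) + s(-123, 163) = (17131 + 27599) + (1584 - 72*163 - 22*(-123) + 163*(-123)) = 44730 + (1584 - 11736 + 2706 - 20049) = 44730 - 27495 = 17235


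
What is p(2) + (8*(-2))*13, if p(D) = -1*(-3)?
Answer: -205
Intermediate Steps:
p(D) = 3
p(2) + (8*(-2))*13 = 3 + (8*(-2))*13 = 3 - 16*13 = 3 - 208 = -205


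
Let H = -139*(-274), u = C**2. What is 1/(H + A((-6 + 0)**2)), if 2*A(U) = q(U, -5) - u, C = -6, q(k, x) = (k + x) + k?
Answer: 2/76203 ≈ 2.6246e-5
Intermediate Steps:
q(k, x) = x + 2*k
u = 36 (u = (-6)**2 = 36)
H = 38086
A(U) = -41/2 + U (A(U) = ((-5 + 2*U) - 1*36)/2 = ((-5 + 2*U) - 36)/2 = (-41 + 2*U)/2 = -41/2 + U)
1/(H + A((-6 + 0)**2)) = 1/(38086 + (-41/2 + (-6 + 0)**2)) = 1/(38086 + (-41/2 + (-6)**2)) = 1/(38086 + (-41/2 + 36)) = 1/(38086 + 31/2) = 1/(76203/2) = 2/76203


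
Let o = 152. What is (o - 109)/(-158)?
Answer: -43/158 ≈ -0.27215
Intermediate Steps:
(o - 109)/(-158) = (152 - 109)/(-158) = 43*(-1/158) = -43/158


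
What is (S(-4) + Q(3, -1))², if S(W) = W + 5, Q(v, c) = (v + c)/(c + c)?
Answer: 0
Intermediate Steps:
Q(v, c) = (c + v)/(2*c) (Q(v, c) = (c + v)/((2*c)) = (c + v)*(1/(2*c)) = (c + v)/(2*c))
S(W) = 5 + W
(S(-4) + Q(3, -1))² = ((5 - 4) + (½)*(-1 + 3)/(-1))² = (1 + (½)*(-1)*2)² = (1 - 1)² = 0² = 0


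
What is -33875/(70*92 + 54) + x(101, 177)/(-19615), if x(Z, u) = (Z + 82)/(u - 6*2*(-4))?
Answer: -49834755509/9553485750 ≈ -5.2164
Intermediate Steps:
x(Z, u) = (82 + Z)/(48 + u) (x(Z, u) = (82 + Z)/(u - 12*(-4)) = (82 + Z)/(u + 48) = (82 + Z)/(48 + u))
-33875/(70*92 + 54) + x(101, 177)/(-19615) = -33875/(70*92 + 54) + ((82 + 101)/(48 + 177))/(-19615) = -33875/(6440 + 54) + (183/225)*(-1/19615) = -33875/6494 + ((1/225)*183)*(-1/19615) = -33875*1/6494 + (61/75)*(-1/19615) = -33875/6494 - 61/1471125 = -49834755509/9553485750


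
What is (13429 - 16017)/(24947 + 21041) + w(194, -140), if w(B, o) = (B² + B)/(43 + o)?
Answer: -4484477/11497 ≈ -390.06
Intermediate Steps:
w(B, o) = (B + B²)/(43 + o)
(13429 - 16017)/(24947 + 21041) + w(194, -140) = (13429 - 16017)/(24947 + 21041) + 194*(1 + 194)/(43 - 140) = -2588/45988 + 194*195/(-97) = -2588*1/45988 + 194*(-1/97)*195 = -647/11497 - 390 = -4484477/11497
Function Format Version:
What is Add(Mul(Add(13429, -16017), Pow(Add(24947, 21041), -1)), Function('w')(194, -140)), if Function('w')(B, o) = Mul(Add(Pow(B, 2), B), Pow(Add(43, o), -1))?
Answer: Rational(-4484477, 11497) ≈ -390.06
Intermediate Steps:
Function('w')(B, o) = Mul(Pow(Add(43, o), -1), Add(B, Pow(B, 2))) (Function('w')(B, o) = Mul(Add(B, Pow(B, 2)), Pow(Add(43, o), -1)) = Mul(Pow(Add(43, o), -1), Add(B, Pow(B, 2))))
Add(Mul(Add(13429, -16017), Pow(Add(24947, 21041), -1)), Function('w')(194, -140)) = Add(Mul(Add(13429, -16017), Pow(Add(24947, 21041), -1)), Mul(194, Pow(Add(43, -140), -1), Add(1, 194))) = Add(Mul(-2588, Pow(45988, -1)), Mul(194, Pow(-97, -1), 195)) = Add(Mul(-2588, Rational(1, 45988)), Mul(194, Rational(-1, 97), 195)) = Add(Rational(-647, 11497), -390) = Rational(-4484477, 11497)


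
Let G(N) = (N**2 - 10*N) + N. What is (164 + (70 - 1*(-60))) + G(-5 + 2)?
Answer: 330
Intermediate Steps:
G(N) = N**2 - 9*N
(164 + (70 - 1*(-60))) + G(-5 + 2) = (164 + (70 - 1*(-60))) + (-5 + 2)*(-9 + (-5 + 2)) = (164 + (70 + 60)) - 3*(-9 - 3) = (164 + 130) - 3*(-12) = 294 + 36 = 330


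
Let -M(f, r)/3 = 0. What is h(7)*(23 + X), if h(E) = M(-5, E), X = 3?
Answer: 0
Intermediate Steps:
M(f, r) = 0 (M(f, r) = -3*0 = 0)
h(E) = 0
h(7)*(23 + X) = 0*(23 + 3) = 0*26 = 0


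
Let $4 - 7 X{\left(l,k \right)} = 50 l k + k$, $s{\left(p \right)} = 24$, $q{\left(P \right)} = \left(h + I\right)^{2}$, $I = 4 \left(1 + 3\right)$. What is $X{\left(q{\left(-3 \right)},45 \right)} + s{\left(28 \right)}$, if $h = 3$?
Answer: $- \frac{812123}{7} \approx -1.1602 \cdot 10^{5}$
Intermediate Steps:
$I = 16$ ($I = 4 \cdot 4 = 16$)
$q{\left(P \right)} = 361$ ($q{\left(P \right)} = \left(3 + 16\right)^{2} = 19^{2} = 361$)
$X{\left(l,k \right)} = \frac{4}{7} - \frac{k}{7} - \frac{50 k l}{7}$ ($X{\left(l,k \right)} = \frac{4}{7} - \frac{50 l k + k}{7} = \frac{4}{7} - \frac{50 k l + k}{7} = \frac{4}{7} - \frac{k + 50 k l}{7} = \frac{4}{7} - \left(\frac{k}{7} + \frac{50 k l}{7}\right) = \frac{4}{7} - \frac{k}{7} - \frac{50 k l}{7}$)
$X{\left(q{\left(-3 \right)},45 \right)} + s{\left(28 \right)} = \left(\frac{4}{7} - \frac{45}{7} - \frac{2250}{7} \cdot 361\right) + 24 = \left(\frac{4}{7} - \frac{45}{7} - \frac{812250}{7}\right) + 24 = - \frac{812291}{7} + 24 = - \frac{812123}{7}$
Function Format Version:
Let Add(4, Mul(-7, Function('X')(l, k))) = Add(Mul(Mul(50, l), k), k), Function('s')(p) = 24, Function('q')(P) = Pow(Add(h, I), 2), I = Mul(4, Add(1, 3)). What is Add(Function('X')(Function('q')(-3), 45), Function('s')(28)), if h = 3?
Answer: Rational(-812123, 7) ≈ -1.1602e+5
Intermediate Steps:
I = 16 (I = Mul(4, 4) = 16)
Function('q')(P) = 361 (Function('q')(P) = Pow(Add(3, 16), 2) = Pow(19, 2) = 361)
Function('X')(l, k) = Add(Rational(4, 7), Mul(Rational(-1, 7), k), Mul(Rational(-50, 7), k, l)) (Function('X')(l, k) = Add(Rational(4, 7), Mul(Rational(-1, 7), Add(Mul(Mul(50, l), k), k))) = Add(Rational(4, 7), Mul(Rational(-1, 7), Add(Mul(50, k, l), k))) = Add(Rational(4, 7), Mul(Rational(-1, 7), Add(k, Mul(50, k, l)))) = Add(Rational(4, 7), Add(Mul(Rational(-1, 7), k), Mul(Rational(-50, 7), k, l))) = Add(Rational(4, 7), Mul(Rational(-1, 7), k), Mul(Rational(-50, 7), k, l)))
Add(Function('X')(Function('q')(-3), 45), Function('s')(28)) = Add(Add(Rational(4, 7), Mul(Rational(-1, 7), 45), Mul(Rational(-50, 7), 45, 361)), 24) = Add(Add(Rational(4, 7), Rational(-45, 7), Rational(-812250, 7)), 24) = Add(Rational(-812291, 7), 24) = Rational(-812123, 7)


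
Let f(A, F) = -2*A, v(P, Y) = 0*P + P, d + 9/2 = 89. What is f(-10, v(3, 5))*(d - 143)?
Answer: -1170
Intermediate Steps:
d = 169/2 (d = -9/2 + 89 = 169/2 ≈ 84.500)
v(P, Y) = P (v(P, Y) = 0 + P = P)
f(-10, v(3, 5))*(d - 143) = (-2*(-10))*(169/2 - 143) = 20*(-117/2) = -1170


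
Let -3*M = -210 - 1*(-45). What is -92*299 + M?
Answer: -27453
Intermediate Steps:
M = 55 (M = -(-210 - 1*(-45))/3 = -(-210 + 45)/3 = -⅓*(-165) = 55)
-92*299 + M = -92*299 + 55 = -27508 + 55 = -27453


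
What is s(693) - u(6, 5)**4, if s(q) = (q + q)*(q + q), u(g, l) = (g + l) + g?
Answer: 1837475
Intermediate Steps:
u(g, l) = l + 2*g
s(q) = 4*q**2 (s(q) = (2*q)*(2*q) = 4*q**2)
s(693) - u(6, 5)**4 = 4*693**2 - (5 + 2*6)**4 = 4*480249 - (5 + 12)**4 = 1920996 - 1*17**4 = 1920996 - 1*83521 = 1920996 - 83521 = 1837475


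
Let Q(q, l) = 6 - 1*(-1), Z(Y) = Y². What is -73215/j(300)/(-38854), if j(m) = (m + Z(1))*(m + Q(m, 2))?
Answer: 73215/3590381578 ≈ 2.0392e-5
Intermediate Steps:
Q(q, l) = 7 (Q(q, l) = 6 + 1 = 7)
j(m) = (1 + m)*(7 + m) (j(m) = (m + 1²)*(m + 7) = (m + 1)*(7 + m) = (1 + m)*(7 + m))
-73215/j(300)/(-38854) = -73215/(7 + 300² + 8*300)/(-38854) = -73215/(7 + 90000 + 2400)*(-1/38854) = -73215/92407*(-1/38854) = 73215/3590381578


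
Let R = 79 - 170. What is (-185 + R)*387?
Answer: -106812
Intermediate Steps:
R = -91
(-185 + R)*387 = (-185 - 91)*387 = -276*387 = -106812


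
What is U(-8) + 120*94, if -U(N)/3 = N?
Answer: 11304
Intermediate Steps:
U(N) = -3*N
U(-8) + 120*94 = -3*(-8) + 120*94 = 24 + 11280 = 11304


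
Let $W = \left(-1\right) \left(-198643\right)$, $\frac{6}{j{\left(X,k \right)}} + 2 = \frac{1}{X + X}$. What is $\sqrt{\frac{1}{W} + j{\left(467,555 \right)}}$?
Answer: $\frac{i \sqrt{412846157871405905}}{370866481} \approx 1.7325 i$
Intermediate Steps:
$j{\left(X,k \right)} = \frac{6}{-2 + \frac{1}{2 X}}$ ($j{\left(X,k \right)} = \frac{6}{-2 + \frac{1}{X + X}} = \frac{6}{-2 + \frac{1}{2 X}}$)
$W = 198643$
$\sqrt{\frac{1}{W} + j{\left(467,555 \right)}} = \sqrt{\frac{1}{198643} - \frac{5604}{-1 + 4 \cdot 467}} = \sqrt{\frac{1}{198643} - \frac{5604}{-1 + 1868}} = \sqrt{\frac{1}{198643} - \frac{5604}{1867}} = \sqrt{- \frac{1113193505}{370866481}} = \frac{i \sqrt{412846157871405905}}{370866481}$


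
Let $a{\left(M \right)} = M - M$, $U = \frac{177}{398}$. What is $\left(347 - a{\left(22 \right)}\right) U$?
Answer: $\frac{61419}{398} \approx 154.32$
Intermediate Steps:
$U = \frac{177}{398}$ ($U = 177 \cdot \frac{1}{398} = \frac{177}{398} \approx 0.44472$)
$a{\left(M \right)} = 0$
$\left(347 - a{\left(22 \right)}\right) U = \left(347 - 0\right) \frac{177}{398} = \left(347 + 0\right) \frac{177}{398} = 347 \cdot \frac{177}{398} = \frac{61419}{398}$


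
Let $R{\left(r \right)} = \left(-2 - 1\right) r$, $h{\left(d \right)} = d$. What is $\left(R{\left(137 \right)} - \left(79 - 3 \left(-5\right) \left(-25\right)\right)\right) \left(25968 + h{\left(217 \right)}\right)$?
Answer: $-3011275$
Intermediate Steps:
$R{\left(r \right)} = - 3 r$
$\left(R{\left(137 \right)} - \left(79 - 3 \left(-5\right) \left(-25\right)\right)\right) \left(25968 + h{\left(217 \right)}\right) = \left(\left(-3\right) 137 - \left(79 - 3 \left(-5\right) \left(-25\right)\right)\right) \left(25968 + 217\right) = \left(-411 - -296\right) 26185 = \left(-411 + \left(-79 + 375\right)\right) 26185 = \left(-411 + 296\right) 26185 = \left(-115\right) 26185 = -3011275$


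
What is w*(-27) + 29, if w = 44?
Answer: -1159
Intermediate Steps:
w*(-27) + 29 = 44*(-27) + 29 = -1188 + 29 = -1159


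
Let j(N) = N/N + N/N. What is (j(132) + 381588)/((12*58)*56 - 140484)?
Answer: -17345/4614 ≈ -3.7592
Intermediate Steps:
j(N) = 2 (j(N) = 1 + 1 = 2)
(j(132) + 381588)/((12*58)*56 - 140484) = (2 + 381588)/((12*58)*56 - 140484) = 381590/(696*56 - 140484) = 381590/(38976 - 140484) = 381590/(-101508) = 381590*(-1/101508) = -17345/4614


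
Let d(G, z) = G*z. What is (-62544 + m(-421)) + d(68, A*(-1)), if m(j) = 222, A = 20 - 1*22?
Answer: -62186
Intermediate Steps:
A = -2 (A = 20 - 22 = -2)
(-62544 + m(-421)) + d(68, A*(-1)) = (-62544 + 222) + 68*(-2*(-1)) = -62322 + 68*2 = -62322 + 136 = -62186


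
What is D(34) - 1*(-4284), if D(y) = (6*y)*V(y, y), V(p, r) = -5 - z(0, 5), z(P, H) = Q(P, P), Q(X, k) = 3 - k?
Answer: 2652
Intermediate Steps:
z(P, H) = 3 - P
V(p, r) = -8 (V(p, r) = -5 - (3 - 1*0) = -5 - (3 + 0) = -5 - 1*3 = -5 - 3 = -8)
D(y) = -48*y (D(y) = (6*y)*(-8) = -48*y)
D(34) - 1*(-4284) = -48*34 - 1*(-4284) = -1632 + 4284 = 2652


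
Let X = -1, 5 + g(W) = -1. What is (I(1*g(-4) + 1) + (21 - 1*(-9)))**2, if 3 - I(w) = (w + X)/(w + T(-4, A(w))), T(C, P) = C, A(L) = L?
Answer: 9409/9 ≈ 1045.4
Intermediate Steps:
g(W) = -6 (g(W) = -5 - 1 = -6)
I(w) = 3 - (-1 + w)/(-4 + w) (I(w) = 3 - (w - 1)/(w - 4) = 3 - (-1 + w)/(-4 + w))
(I(1*g(-4) + 1) + (21 - 1*(-9)))**2 = ((-11 + 2*(1*(-6) + 1))/(-4 + (1*(-6) + 1)) + (21 - 1*(-9)))**2 = ((-11 + 2*(-6 + 1))/(-4 + (-6 + 1)) + (21 + 9))**2 = ((-11 + 2*(-5))/(-4 - 5) + 30)**2 = ((-11 - 10)/(-9) + 30)**2 = (-1/9*(-21) + 30)**2 = (7/3 + 30)**2 = (97/3)**2 = 9409/9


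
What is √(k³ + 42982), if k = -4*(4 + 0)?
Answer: √38886 ≈ 197.20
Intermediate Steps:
k = -16 (k = -4*4 = -16)
√(k³ + 42982) = √((-16)³ + 42982) = √(-4096 + 42982) = √38886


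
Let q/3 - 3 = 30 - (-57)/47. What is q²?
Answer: 23270976/2209 ≈ 10535.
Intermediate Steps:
q = 4824/47 (q = 9 + 3*(30 - (-57)/47) = 9 + 3*(30 - 1*(-57/47)) = 9 + 3*(30 + 57/47) = 9 + 3*(1467/47) = 9 + 4401/47 = 4824/47 ≈ 102.64)
q² = (4824/47)² = 23270976/2209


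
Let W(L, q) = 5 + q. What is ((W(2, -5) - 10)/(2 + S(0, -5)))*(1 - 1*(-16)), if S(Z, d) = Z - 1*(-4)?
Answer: -85/3 ≈ -28.333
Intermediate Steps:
S(Z, d) = 4 + Z (S(Z, d) = Z + 4 = 4 + Z)
((W(2, -5) - 10)/(2 + S(0, -5)))*(1 - 1*(-16)) = (((5 - 5) - 10)/(2 + (4 + 0)))*(1 - 1*(-16)) = ((0 - 10)/(2 + 4))*(1 + 16) = -10/6*17 = -10*⅙*17 = -5/3*17 = -85/3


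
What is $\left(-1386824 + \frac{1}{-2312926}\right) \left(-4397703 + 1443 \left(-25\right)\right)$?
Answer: $\frac{7110940347371565225}{1156463} \approx 6.1489 \cdot 10^{12}$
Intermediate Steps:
$\left(-1386824 + \frac{1}{-2312926}\right) \left(-4397703 + 1443 \left(-25\right)\right) = \left(-1386824 - \frac{1}{2312926}\right) \left(-4397703 - 36075\right) = \left(- \frac{3207621287025}{2312926}\right) \left(-4433778\right) = \frac{7110940347371565225}{1156463}$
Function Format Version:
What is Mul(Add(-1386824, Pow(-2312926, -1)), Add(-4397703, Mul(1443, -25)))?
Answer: Rational(7110940347371565225, 1156463) ≈ 6.1489e+12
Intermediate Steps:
Mul(Add(-1386824, Pow(-2312926, -1)), Add(-4397703, Mul(1443, -25))) = Mul(Add(-1386824, Rational(-1, 2312926)), Add(-4397703, -36075)) = Mul(Rational(-3207621287025, 2312926), -4433778) = Rational(7110940347371565225, 1156463)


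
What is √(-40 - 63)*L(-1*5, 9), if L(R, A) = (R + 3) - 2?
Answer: -4*I*√103 ≈ -40.596*I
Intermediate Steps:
L(R, A) = 1 + R (L(R, A) = (3 + R) - 2 = 1 + R)
√(-40 - 63)*L(-1*5, 9) = √(-40 - 63)*(1 - 1*5) = √(-103)*(1 - 5) = (I*√103)*(-4) = -4*I*√103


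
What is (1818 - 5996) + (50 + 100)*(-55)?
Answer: -12428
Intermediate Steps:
(1818 - 5996) + (50 + 100)*(-55) = -4178 + 150*(-55) = -4178 - 8250 = -12428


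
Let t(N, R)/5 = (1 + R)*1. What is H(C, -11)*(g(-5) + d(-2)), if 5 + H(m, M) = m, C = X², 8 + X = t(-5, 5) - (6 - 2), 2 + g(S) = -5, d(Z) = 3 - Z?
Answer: -638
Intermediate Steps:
g(S) = -7 (g(S) = -2 - 5 = -7)
t(N, R) = 5 + 5*R (t(N, R) = 5*((1 + R)*1) = 5*(1 + R) = 5 + 5*R)
X = 18 (X = -8 + ((5 + 5*5) - (6 - 2)) = -8 + ((5 + 25) - 1*4) = -8 + (30 - 4) = -8 + 26 = 18)
C = 324 (C = 18² = 324)
H(m, M) = -5 + m
H(C, -11)*(g(-5) + d(-2)) = (-5 + 324)*(-7 + (3 - 1*(-2))) = 319*(-7 + (3 + 2)) = 319*(-7 + 5) = 319*(-2) = -638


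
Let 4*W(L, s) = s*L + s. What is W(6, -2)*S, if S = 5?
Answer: -35/2 ≈ -17.500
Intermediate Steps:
W(L, s) = s/4 + L*s/4 (W(L, s) = (s*L + s)/4 = (L*s + s)/4 = (s + L*s)/4 = s/4 + L*s/4)
W(6, -2)*S = ((1/4)*(-2)*(1 + 6))*5 = ((1/4)*(-2)*7)*5 = -7/2*5 = -35/2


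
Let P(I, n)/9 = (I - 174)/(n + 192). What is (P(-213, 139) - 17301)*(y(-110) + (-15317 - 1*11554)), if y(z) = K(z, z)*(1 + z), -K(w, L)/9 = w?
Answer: 772310495034/331 ≈ 2.3333e+9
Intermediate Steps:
K(w, L) = -9*w
P(I, n) = 9*(-174 + I)/(192 + n) (P(I, n) = 9*((I - 174)/(n + 192)) = 9*((-174 + I)/(192 + n)) = 9*(-174 + I)/(192 + n))
y(z) = -9*z*(1 + z) (y(z) = (-9*z)*(1 + z) = -9*z*(1 + z))
(P(-213, 139) - 17301)*(y(-110) + (-15317 - 1*11554)) = (9*(-174 - 213)/(192 + 139) - 17301)*(-9*(-110)*(1 - 110) + (-15317 - 1*11554)) = (9*(-387)/331 - 17301)*(-9*(-110)*(-109) + (-15317 - 11554)) = (9*(1/331)*(-387) - 17301)*(-107910 - 26871) = (-3483/331 - 17301)*(-134781) = -5730114/331*(-134781) = 772310495034/331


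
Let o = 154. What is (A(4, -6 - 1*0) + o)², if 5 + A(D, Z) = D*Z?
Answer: 15625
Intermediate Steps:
A(D, Z) = -5 + D*Z
(A(4, -6 - 1*0) + o)² = ((-5 + 4*(-6 - 1*0)) + 154)² = ((-5 + 4*(-6 + 0)) + 154)² = ((-5 + 4*(-6)) + 154)² = ((-5 - 24) + 154)² = (-29 + 154)² = 125² = 15625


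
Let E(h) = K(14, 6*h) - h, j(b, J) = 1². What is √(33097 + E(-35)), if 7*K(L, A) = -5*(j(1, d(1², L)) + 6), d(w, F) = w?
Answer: √33127 ≈ 182.01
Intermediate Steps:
j(b, J) = 1
K(L, A) = -5 (K(L, A) = (-5*(1 + 6))/7 = (-5*7)/7 = (⅐)*(-35) = -5)
E(h) = -5 - h
√(33097 + E(-35)) = √(33097 + (-5 - 1*(-35))) = √(33097 + (-5 + 35)) = √(33097 + 30) = √33127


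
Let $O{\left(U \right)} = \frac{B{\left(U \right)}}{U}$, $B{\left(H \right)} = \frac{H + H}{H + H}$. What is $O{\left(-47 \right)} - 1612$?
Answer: $- \frac{75765}{47} \approx -1612.0$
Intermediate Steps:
$B{\left(H \right)} = 1$ ($B{\left(H \right)} = \frac{2 H}{2 H} = 2 H \frac{1}{2 H} = 1$)
$O{\left(U \right)} = \frac{1}{U}$ ($O{\left(U \right)} = 1 \frac{1}{U} = \frac{1}{U}$)
$O{\left(-47 \right)} - 1612 = \frac{1}{-47} - 1612 = - \frac{1}{47} - 1612 = - \frac{75765}{47}$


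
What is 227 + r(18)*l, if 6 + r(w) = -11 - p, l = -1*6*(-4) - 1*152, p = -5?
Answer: 1763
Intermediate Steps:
l = -128 (l = -6*(-4) - 152 = 24 - 152 = -128)
r(w) = -12 (r(w) = -6 + (-11 - 1*(-5)) = -6 + (-11 + 5) = -6 - 6 = -12)
227 + r(18)*l = 227 - 12*(-128) = 227 + 1536 = 1763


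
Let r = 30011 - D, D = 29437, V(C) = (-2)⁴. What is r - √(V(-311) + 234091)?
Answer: 574 - √234107 ≈ 90.154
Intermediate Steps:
V(C) = 16
r = 574 (r = 30011 - 1*29437 = 30011 - 29437 = 574)
r - √(V(-311) + 234091) = 574 - √(16 + 234091) = 574 - √234107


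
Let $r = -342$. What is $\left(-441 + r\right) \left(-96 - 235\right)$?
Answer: $259173$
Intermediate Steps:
$\left(-441 + r\right) \left(-96 - 235\right) = \left(-441 - 342\right) \left(-96 - 235\right) = \left(-783\right) \left(-331\right) = 259173$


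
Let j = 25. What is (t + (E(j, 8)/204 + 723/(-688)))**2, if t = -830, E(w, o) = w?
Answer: 850049769405769/1231167744 ≈ 6.9044e+5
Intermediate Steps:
(t + (E(j, 8)/204 + 723/(-688)))**2 = (-830 + (25/204 + 723/(-688)))**2 = (-830 + (25*(1/204) + 723*(-1/688)))**2 = (-830 + (25/204 - 723/688))**2 = (-830 - 32573/35088)**2 = (-29155613/35088)**2 = 850049769405769/1231167744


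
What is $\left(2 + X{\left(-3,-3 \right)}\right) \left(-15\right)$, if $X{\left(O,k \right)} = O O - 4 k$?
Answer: $-345$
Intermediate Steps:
$X{\left(O,k \right)} = O^{2} - 4 k$
$\left(2 + X{\left(-3,-3 \right)}\right) \left(-15\right) = \left(2 + \left(\left(-3\right)^{2} - -12\right)\right) \left(-15\right) = \left(2 + \left(9 + 12\right)\right) \left(-15\right) = \left(2 + 21\right) \left(-15\right) = 23 \left(-15\right) = -345$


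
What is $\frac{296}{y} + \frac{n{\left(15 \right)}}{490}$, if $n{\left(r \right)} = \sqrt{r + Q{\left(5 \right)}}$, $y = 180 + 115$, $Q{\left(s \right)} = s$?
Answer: $\frac{296}{295} + \frac{\sqrt{5}}{245} \approx 1.0125$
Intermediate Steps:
$y = 295$
$n{\left(r \right)} = \sqrt{5 + r}$ ($n{\left(r \right)} = \sqrt{r + 5} = \sqrt{5 + r}$)
$\frac{296}{y} + \frac{n{\left(15 \right)}}{490} = \frac{296}{295} + \frac{\sqrt{5 + 15}}{490} = 296 \cdot \frac{1}{295} + \sqrt{20} \cdot \frac{1}{490} = \frac{296}{295} + 2 \sqrt{5} \cdot \frac{1}{490} = \frac{296}{295} + \frac{\sqrt{5}}{245}$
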